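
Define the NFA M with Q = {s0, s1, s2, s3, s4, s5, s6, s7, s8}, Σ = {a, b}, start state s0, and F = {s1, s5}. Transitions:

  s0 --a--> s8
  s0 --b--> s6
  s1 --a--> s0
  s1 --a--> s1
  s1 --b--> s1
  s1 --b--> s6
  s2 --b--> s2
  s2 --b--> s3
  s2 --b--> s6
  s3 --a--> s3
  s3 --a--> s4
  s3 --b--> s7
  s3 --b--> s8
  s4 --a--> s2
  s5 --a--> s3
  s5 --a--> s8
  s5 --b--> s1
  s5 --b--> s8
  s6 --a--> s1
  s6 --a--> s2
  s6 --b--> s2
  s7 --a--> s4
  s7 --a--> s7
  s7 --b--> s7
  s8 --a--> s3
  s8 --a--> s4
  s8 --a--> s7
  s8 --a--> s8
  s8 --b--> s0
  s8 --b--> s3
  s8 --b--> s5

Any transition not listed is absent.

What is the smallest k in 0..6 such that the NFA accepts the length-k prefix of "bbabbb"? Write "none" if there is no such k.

none

Start in {s0}.
Read 'b': s0→{s6}; now {s6}.
Read 'b': s6→{s2}; now {s2}.
Read 'a': s2→∅; now ∅.
The set is empty and remains empty for the remaining 3 symbols.
No reachable set along the way intersects F.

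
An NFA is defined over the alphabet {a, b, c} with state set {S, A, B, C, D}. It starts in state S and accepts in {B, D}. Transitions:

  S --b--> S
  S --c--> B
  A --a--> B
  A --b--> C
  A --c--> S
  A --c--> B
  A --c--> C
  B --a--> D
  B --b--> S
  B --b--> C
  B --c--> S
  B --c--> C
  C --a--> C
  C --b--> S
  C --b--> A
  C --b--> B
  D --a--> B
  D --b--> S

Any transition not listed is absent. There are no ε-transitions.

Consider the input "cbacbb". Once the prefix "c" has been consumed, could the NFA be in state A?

No

Start in {S}.
Read 'c': S→{B}; now {B}.
State A is not in {B}.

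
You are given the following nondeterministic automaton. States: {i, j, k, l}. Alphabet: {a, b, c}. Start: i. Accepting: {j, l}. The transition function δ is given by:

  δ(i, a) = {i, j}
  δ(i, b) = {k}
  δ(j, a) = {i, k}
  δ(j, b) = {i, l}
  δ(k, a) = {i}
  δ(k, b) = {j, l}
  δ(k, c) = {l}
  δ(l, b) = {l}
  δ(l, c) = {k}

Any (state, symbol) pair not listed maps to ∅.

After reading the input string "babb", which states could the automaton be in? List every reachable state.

{j, l}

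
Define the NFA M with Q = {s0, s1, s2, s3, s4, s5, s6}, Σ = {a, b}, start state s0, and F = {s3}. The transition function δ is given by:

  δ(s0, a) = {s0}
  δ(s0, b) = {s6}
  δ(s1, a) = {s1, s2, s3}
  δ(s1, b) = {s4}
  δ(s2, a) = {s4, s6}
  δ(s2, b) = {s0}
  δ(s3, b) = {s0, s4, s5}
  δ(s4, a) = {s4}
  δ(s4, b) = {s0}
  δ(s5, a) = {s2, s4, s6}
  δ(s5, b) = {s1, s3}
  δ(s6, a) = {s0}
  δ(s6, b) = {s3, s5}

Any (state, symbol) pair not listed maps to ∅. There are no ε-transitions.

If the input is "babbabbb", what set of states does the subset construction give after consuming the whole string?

{s0, s1, s3, s4, s5, s6}

Start in {s0}.
Read 'b': s0→{s6}; now {s6}.
Read 'a': s6→{s0}; now {s0}.
Read 'b': s0→{s6}; now {s6}.
Read 'b': s6→{s3, s5}; now {s3, s5}.
Read 'a': s3→∅, s5→{s2, s4, s6}; now {s2, s4, s6}.
Read 'b': s2→{s0}, s4→{s0}, s6→{s3, s5}; now {s0, s3, s5}.
Read 'b': s0→{s6}, s3→{s0, s4, s5}, s5→{s1, s3}; now {s0, s1, s3, s4, s5, s6}.
Read 'b': s0→{s6}, s1→{s4}, s3→{s0, s4, s5}, s4→{s0}, s5→{s1, s3}, s6→{s3, s5}; now {s0, s1, s3, s4, s5, s6}.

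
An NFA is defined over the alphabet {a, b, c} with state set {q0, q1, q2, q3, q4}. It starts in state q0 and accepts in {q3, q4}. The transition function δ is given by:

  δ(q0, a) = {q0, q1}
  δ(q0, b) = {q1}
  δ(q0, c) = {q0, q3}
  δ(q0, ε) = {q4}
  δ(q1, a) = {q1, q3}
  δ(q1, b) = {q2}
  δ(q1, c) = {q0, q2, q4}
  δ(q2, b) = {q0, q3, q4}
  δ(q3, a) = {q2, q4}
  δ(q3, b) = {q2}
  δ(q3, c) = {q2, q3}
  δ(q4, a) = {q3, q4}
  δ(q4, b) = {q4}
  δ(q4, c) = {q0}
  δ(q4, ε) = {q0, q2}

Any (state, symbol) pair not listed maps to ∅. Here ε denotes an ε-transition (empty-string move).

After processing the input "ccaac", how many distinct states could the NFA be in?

4

Start: ε-closure({q0}) = {q0, q2, q4}.
Read 'c': {q0, q2, q4} → {q0, q2, q3, q4}.
Read 'c': {q0, q2, q3, q4} → {q0, q2, q3, q4}.
Read 'a': {q0, q2, q3, q4} → {q0, q1, q2, q3, q4}.
Read 'a': {q0, q1, q2, q3, q4} → {q0, q1, q2, q3, q4}.
Read 'c': {q0, q1, q2, q3, q4} → {q0, q2, q3, q4}.
That set has 4 states.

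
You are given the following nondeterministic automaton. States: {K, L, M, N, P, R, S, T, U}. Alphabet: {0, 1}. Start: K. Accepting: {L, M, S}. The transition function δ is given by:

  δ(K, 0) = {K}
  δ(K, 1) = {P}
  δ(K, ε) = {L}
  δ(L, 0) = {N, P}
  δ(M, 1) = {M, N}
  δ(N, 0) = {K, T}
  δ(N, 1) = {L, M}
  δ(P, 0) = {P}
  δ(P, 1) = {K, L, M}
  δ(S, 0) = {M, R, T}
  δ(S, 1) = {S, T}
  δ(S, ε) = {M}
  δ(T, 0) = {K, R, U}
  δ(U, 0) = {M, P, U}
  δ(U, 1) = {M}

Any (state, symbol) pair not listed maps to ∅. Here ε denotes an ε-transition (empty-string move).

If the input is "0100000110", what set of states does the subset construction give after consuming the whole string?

{K, L, N, P, T}

Start: ε-closure({K}) = {K, L}.
Read '0': {K, L} → {K, L, N, P}.
Read '1': {K, L, N, P} → {K, L, M, P}.
Read '0': {K, L, M, P} → {K, L, N, P}.
Read '0': {K, L, N, P} → {K, L, N, P, T}.
Read '0': {K, L, N, P, T} → {K, L, N, P, R, T, U}.
Read '0': {K, L, N, P, R, T, U} → {K, L, M, N, P, R, T, U}.
Read '0': {K, L, M, N, P, R, T, U} → {K, L, M, N, P, R, T, U}.
Read '1': {K, L, M, N, P, R, T, U} → {K, L, M, N, P}.
Read '1': {K, L, M, N, P} → {K, L, M, N, P}.
Read '0': {K, L, M, N, P} → {K, L, N, P, T}.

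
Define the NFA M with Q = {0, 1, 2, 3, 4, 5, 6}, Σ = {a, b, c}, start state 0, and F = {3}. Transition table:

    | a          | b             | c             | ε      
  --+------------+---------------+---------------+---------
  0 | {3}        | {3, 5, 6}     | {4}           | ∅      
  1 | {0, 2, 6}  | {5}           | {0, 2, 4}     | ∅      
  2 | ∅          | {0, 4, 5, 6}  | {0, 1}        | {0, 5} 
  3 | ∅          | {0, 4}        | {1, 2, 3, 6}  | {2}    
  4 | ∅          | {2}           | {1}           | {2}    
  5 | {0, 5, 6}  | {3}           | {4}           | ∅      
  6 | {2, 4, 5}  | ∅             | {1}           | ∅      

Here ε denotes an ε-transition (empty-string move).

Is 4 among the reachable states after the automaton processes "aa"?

Start in {0}.
Read 'a': {0} → {0, 2, 3, 5}.
Read 'a': {0, 2, 3, 5} → {0, 2, 3, 5, 6}.
State 4 is not in {0, 2, 3, 5, 6}.

No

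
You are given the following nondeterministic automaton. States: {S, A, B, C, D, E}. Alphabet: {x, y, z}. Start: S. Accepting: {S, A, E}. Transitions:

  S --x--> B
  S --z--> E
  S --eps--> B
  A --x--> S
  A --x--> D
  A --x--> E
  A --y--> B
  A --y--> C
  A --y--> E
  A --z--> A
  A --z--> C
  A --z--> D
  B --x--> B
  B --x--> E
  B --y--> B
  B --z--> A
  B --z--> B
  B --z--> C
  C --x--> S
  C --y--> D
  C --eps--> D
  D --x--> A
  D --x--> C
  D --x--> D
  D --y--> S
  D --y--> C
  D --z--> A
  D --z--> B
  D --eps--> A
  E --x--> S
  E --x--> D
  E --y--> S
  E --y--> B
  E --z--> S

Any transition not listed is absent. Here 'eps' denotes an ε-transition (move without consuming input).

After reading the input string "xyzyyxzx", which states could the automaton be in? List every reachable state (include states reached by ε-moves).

{S, A, B, C, D, E}

Start: ε-closure({S}) = {S, B}.
Read 'x': S→{B}, B→{B, E}; now {B, E}.
Read 'y': B→{B}, E→{S, B}; now {S, B}.
Read 'z': S→{E}, B→{A, B, C}; union {A, B, C, E}; ε-closure = {A, B, C, D, E}.
Read 'y': A→{B, C, E}, B→{B}, C→{D}, D→{S, C}, E→{S, B}; union {S, B, C, D, E}; ε-closure = {S, A, B, C, D, E}.
Read 'y': S→∅, A→{B, C, E}, B→{B}, C→{D}, D→{S, C}, E→{S, B}; union {S, B, C, D, E}; ε-closure = {S, A, B, C, D, E}.
Read 'x': S→{B}, A→{S, D, E}, B→{B, E}, C→{S}, D→{A, C, D}, E→{S, D}; now {S, A, B, C, D, E}.
Read 'z': S→{E}, A→{A, C, D}, B→{A, B, C}, C→∅, D→{A, B}, E→{S}; now {S, A, B, C, D, E}.
Read 'x': S→{B}, A→{S, D, E}, B→{B, E}, C→{S}, D→{A, C, D}, E→{S, D}; now {S, A, B, C, D, E}.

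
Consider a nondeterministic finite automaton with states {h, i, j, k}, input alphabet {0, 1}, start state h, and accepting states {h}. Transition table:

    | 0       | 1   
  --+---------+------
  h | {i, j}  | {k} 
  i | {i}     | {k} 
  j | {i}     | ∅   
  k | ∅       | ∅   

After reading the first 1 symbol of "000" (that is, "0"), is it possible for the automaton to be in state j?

Start in {h}.
Read '0': h→{i, j}; now {i, j}.
State j is in {i, j}.

Yes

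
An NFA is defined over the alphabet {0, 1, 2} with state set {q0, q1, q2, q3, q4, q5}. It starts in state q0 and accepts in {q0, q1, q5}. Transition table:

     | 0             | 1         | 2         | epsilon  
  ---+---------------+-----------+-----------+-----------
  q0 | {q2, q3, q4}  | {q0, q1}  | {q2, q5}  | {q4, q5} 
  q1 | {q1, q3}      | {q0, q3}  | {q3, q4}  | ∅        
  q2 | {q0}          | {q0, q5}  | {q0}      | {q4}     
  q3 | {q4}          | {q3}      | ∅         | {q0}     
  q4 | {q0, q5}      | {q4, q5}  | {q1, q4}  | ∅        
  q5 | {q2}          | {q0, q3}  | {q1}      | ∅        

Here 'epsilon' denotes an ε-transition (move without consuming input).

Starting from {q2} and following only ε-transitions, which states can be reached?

Begin with {q2}.
ε-move q2 → q4; add q4.

{q2, q4}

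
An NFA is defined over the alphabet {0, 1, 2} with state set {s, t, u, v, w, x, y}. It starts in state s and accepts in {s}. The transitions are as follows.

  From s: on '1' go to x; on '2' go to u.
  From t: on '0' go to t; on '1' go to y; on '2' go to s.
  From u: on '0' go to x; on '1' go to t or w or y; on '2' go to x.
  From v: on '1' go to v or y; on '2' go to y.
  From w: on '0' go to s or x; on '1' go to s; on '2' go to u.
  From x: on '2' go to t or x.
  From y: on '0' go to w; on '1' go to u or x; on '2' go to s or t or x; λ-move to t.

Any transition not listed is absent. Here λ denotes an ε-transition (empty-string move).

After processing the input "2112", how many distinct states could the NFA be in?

4

Start in {s}.
Read '2': {s} → {u}.
Read '1': {u} → {t, w, y}.
Read '1': {t, w, y} → {s, t, u, x, y}.
Read '2': {s, t, u, x, y} → {s, t, u, x}.
That set has 4 states.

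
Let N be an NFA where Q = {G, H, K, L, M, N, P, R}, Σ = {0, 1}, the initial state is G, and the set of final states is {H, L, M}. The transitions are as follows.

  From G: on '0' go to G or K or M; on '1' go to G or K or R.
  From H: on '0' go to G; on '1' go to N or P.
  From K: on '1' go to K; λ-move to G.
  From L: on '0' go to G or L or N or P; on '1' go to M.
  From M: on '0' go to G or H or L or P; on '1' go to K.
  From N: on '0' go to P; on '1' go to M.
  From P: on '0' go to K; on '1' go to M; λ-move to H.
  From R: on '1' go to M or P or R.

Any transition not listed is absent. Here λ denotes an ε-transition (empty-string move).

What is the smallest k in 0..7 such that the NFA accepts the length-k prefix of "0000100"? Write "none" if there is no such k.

Start in {G}.
Read '0': G→{G, K, M}; now {G, K, M}.
None of the earlier sets intersect F, but {G, K, M} does.

1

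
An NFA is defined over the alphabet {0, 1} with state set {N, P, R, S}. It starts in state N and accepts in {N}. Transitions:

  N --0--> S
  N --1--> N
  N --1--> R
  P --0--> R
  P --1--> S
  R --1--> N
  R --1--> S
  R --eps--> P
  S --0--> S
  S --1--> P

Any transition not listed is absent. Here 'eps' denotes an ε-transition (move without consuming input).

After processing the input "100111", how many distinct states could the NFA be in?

4

Start in {N}.
Read '1': N→{N, R}; union {N, R}; ε-closure = {N, P, R}.
Read '0': N→{S}, P→{R}, R→∅; union {R, S}; ε-closure = {P, R, S}.
Read '0': P→{R}, R→∅, S→{S}; union {R, S}; ε-closure = {P, R, S}.
Read '1': P→{S}, R→{N, S}, S→{P}; now {N, P, S}.
Read '1': N→{N, R}, P→{S}, S→{P}; now {N, P, R, S}.
Read '1': N→{N, R}, P→{S}, R→{N, S}, S→{P}; now {N, P, R, S}.
That set has 4 states.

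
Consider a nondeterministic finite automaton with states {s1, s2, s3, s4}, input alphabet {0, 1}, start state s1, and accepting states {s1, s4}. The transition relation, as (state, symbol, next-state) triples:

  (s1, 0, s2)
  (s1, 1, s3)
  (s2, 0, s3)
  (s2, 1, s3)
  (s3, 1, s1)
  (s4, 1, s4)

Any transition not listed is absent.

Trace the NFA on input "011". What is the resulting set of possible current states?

Start in {s1}.
Read '0': s1→{s2}; now {s2}.
Read '1': s2→{s3}; now {s3}.
Read '1': s3→{s1}; now {s1}.

{s1}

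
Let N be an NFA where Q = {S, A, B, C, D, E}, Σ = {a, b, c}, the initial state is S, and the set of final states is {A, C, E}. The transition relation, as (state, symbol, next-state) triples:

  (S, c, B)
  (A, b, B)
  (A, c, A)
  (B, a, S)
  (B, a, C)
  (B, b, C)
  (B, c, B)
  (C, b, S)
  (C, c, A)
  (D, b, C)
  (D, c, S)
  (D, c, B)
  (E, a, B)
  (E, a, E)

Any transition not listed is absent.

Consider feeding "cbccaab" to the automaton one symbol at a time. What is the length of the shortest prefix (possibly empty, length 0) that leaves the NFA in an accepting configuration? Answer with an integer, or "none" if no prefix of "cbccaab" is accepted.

2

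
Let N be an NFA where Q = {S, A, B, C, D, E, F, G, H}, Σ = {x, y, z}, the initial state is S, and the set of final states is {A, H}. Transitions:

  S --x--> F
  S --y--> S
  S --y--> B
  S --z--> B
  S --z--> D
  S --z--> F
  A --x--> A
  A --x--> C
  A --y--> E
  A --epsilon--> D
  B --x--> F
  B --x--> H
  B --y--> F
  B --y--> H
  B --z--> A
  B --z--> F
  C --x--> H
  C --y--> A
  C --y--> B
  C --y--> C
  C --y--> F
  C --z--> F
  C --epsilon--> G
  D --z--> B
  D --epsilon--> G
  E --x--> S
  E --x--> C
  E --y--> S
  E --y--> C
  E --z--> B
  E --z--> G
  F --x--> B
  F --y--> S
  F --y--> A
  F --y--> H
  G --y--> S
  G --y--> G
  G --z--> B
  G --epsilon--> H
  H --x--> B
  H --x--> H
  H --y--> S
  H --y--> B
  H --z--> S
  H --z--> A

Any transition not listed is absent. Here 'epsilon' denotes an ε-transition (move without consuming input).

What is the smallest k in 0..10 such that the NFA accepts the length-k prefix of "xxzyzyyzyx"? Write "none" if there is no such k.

Start in {S}.
Read 'x': {S} → {F}.
Read 'x': {F} → {B}.
Read 'z': {B} → {A, D, F, G, H}.
None of the earlier sets intersect F, but {A, D, F, G, H} does.

3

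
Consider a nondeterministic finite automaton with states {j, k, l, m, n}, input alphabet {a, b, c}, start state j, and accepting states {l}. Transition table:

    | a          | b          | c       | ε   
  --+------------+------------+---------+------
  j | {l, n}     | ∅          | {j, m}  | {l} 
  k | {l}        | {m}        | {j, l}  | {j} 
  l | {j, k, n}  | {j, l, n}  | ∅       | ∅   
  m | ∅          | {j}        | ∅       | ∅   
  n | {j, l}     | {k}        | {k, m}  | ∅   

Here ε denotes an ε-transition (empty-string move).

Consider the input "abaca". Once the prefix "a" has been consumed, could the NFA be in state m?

No

Start: ε-closure({j}) = {j, l}.
Read 'a': j→{l, n}, l→{j, k, n}; now {j, k, l, n}.
State m is not in {j, k, l, n}.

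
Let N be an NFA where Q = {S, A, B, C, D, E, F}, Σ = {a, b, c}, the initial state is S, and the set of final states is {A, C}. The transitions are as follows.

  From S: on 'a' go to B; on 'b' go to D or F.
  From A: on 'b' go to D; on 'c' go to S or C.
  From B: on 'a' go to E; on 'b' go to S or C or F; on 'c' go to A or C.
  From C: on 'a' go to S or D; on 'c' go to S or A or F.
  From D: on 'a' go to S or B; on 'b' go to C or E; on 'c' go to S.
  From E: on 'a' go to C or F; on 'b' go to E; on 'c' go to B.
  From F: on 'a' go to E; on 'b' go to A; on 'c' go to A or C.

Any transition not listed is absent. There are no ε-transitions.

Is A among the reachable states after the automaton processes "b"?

No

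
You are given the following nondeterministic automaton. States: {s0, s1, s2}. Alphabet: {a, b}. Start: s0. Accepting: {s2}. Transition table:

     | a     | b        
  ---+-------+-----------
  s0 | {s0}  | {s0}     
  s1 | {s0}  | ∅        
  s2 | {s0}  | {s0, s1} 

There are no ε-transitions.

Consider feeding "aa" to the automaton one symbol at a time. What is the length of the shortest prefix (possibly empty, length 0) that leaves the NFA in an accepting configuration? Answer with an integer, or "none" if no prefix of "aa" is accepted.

Start in {s0}.
Read 'a': s0→{s0}; now {s0}.
Read 'a': s0→{s0}; now {s0}.
No reachable set along the way intersects F.

none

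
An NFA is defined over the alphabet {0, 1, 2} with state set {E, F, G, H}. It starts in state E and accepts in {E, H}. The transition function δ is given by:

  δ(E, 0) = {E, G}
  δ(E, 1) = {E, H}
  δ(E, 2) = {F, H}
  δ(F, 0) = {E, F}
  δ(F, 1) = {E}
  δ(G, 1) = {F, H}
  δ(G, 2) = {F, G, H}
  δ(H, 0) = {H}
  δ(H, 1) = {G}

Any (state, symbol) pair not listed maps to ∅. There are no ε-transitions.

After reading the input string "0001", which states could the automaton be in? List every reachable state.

Start in {E}.
Read '0': E→{E, G}; now {E, G}.
Read '0': E→{E, G}, G→∅; now {E, G}.
Read '0': E→{E, G}, G→∅; now {E, G}.
Read '1': E→{E, H}, G→{F, H}; now {E, F, H}.

{E, F, H}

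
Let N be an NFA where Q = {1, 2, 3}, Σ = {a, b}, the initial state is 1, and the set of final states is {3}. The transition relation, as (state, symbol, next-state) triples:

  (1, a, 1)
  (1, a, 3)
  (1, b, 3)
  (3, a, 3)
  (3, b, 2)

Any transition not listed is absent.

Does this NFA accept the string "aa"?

Start in {1}.
Read 'a': 1→{1, 3}; now {1, 3}.
Read 'a': 1→{1, 3}, 3→{3}; now {1, 3}.
The final set {1, 3} contains the accepting state 3.

Yes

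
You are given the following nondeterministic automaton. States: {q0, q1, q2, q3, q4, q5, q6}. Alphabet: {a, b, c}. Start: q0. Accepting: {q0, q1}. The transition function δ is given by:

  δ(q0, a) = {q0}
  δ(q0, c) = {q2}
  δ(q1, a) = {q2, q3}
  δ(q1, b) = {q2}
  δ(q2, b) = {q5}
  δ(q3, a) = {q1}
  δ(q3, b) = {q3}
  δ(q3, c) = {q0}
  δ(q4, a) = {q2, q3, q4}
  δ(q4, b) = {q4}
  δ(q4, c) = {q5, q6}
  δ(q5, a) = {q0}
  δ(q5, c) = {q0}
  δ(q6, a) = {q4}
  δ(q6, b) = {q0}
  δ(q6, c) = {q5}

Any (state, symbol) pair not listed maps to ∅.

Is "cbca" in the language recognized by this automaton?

Start in {q0}.
Read 'c': {q0} → {q2}.
Read 'b': {q2} → {q5}.
Read 'c': {q5} → {q0}.
Read 'a': {q0} → {q0}.
The final set {q0} contains the accepting state q0.

Yes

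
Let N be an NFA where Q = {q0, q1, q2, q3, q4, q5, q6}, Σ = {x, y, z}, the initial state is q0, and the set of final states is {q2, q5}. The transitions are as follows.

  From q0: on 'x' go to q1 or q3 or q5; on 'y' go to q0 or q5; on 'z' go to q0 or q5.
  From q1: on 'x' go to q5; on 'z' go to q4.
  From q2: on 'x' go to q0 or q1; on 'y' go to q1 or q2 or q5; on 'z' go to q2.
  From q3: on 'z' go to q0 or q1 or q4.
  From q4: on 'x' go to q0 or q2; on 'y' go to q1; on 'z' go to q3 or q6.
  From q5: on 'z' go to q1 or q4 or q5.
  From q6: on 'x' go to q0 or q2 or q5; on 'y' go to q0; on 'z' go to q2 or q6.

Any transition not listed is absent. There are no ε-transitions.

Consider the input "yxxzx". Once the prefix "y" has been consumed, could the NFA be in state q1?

Start in {q0}.
Read 'y': {q0} → {q0, q5}.
State q1 is not in {q0, q5}.

No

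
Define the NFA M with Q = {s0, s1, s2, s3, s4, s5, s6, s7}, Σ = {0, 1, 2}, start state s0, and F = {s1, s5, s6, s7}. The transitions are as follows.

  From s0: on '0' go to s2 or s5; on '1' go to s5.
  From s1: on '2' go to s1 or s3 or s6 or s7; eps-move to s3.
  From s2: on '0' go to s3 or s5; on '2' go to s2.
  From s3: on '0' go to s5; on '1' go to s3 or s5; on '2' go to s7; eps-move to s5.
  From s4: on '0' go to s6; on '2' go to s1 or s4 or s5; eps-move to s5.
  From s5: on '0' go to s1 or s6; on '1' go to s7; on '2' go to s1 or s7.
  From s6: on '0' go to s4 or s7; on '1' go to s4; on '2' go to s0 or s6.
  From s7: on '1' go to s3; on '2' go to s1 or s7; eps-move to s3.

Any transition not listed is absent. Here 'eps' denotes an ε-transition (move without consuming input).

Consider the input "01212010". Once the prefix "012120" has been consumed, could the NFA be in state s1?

Start in {s0}.
Read '0': s0→{s2, s5}; now {s2, s5}.
Read '1': s2→∅, s5→{s7}; union {s7}; ε-closure = {s3, s5, s7}.
Read '2': s3→{s7}, s5→{s1, s7}, s7→{s1, s7}; union {s1, s7}; ε-closure = {s1, s3, s5, s7}.
Read '1': s1→∅, s3→{s3, s5}, s5→{s7}, s7→{s3}; now {s3, s5, s7}.
Read '2': s3→{s7}, s5→{s1, s7}, s7→{s1, s7}; union {s1, s7}; ε-closure = {s1, s3, s5, s7}.
Read '0': s1→∅, s3→{s5}, s5→{s1, s6}, s7→∅; union {s1, s5, s6}; ε-closure = {s1, s3, s5, s6}.
State s1 is in {s1, s3, s5, s6}.

Yes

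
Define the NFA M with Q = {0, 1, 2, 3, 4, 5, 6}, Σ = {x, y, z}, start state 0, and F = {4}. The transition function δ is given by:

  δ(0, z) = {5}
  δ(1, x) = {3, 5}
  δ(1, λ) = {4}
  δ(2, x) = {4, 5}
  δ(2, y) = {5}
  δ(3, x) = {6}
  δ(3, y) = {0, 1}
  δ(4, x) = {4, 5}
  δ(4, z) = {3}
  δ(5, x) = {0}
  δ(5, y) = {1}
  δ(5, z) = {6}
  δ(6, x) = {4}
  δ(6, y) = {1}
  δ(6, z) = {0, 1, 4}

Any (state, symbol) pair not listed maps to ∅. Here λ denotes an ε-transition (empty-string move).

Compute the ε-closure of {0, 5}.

{0, 5}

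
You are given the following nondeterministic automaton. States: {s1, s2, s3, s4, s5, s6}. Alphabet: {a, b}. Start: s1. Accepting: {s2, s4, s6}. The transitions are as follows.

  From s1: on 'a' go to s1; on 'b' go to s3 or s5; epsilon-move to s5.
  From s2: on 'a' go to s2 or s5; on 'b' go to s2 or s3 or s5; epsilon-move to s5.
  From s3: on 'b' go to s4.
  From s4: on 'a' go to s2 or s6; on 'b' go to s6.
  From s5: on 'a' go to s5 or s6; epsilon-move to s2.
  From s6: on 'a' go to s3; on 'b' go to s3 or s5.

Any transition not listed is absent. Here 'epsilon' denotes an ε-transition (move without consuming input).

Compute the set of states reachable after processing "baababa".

Start: ε-closure({s1}) = {s1, s2, s5}.
Read 'b': s1→{s3, s5}, s2→{s2, s3, s5}, s5→∅; now {s2, s3, s5}.
Read 'a': s2→{s2, s5}, s3→∅, s5→{s5, s6}; now {s2, s5, s6}.
Read 'a': s2→{s2, s5}, s5→{s5, s6}, s6→{s3}; now {s2, s3, s5, s6}.
Read 'b': s2→{s2, s3, s5}, s3→{s4}, s5→∅, s6→{s3, s5}; now {s2, s3, s4, s5}.
Read 'a': s2→{s2, s5}, s3→∅, s4→{s2, s6}, s5→{s5, s6}; now {s2, s5, s6}.
Read 'b': s2→{s2, s3, s5}, s5→∅, s6→{s3, s5}; now {s2, s3, s5}.
Read 'a': s2→{s2, s5}, s3→∅, s5→{s5, s6}; now {s2, s5, s6}.

{s2, s5, s6}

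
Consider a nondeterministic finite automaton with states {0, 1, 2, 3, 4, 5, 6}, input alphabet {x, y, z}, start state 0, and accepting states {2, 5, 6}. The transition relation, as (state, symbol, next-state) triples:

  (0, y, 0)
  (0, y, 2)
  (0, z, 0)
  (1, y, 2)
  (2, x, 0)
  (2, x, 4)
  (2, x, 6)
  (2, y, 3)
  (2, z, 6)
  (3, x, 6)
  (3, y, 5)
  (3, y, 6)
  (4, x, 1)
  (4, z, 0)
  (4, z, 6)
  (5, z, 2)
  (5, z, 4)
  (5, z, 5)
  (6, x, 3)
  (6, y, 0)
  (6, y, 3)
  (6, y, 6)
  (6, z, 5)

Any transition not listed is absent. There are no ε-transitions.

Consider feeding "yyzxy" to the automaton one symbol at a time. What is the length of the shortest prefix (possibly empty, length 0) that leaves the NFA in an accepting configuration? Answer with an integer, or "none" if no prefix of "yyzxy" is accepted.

1

Start in {0}.
Read 'y': {0} → {0, 2}.
None of the earlier sets intersect F, but {0, 2} does.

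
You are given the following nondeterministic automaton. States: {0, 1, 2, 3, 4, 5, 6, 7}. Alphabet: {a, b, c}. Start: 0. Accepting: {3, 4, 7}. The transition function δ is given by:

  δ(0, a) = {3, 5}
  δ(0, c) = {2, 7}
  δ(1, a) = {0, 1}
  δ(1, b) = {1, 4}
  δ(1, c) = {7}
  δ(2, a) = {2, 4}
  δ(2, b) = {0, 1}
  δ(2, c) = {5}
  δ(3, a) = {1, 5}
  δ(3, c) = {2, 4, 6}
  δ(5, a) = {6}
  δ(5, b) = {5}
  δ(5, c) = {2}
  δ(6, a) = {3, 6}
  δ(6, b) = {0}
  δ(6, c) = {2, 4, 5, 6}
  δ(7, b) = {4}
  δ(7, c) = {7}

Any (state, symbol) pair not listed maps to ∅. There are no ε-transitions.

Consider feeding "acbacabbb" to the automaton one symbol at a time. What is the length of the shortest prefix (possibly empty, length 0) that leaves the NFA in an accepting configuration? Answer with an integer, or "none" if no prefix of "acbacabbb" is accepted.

1

Start in {0}.
Read 'a': 0→{3, 5}; now {3, 5}.
None of the earlier sets intersect F, but {3, 5} does.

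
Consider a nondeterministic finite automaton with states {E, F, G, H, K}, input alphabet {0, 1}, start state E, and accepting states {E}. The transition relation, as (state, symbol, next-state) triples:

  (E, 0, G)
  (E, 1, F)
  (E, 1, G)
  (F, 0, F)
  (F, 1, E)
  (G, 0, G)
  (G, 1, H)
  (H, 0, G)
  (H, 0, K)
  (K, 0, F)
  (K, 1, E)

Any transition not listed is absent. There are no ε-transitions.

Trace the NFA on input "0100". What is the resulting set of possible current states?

Start in {E}.
Read '0': {E} → {G}.
Read '1': {G} → {H}.
Read '0': {H} → {G, K}.
Read '0': {G, K} → {F, G}.

{F, G}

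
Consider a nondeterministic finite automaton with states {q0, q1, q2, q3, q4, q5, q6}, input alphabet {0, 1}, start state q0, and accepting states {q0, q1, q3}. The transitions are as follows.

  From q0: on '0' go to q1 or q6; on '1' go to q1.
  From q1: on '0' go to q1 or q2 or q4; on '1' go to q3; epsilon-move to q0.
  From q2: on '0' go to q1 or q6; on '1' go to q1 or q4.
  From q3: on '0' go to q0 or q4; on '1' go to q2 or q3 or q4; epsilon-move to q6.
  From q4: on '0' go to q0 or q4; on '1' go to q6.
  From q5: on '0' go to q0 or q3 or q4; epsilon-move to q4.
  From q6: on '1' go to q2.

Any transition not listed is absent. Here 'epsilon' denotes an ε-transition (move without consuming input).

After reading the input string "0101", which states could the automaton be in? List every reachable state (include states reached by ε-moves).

Start in {q0}.
Read '0': {q0} → {q0, q1, q6}.
Read '1': {q0, q1, q6} → {q0, q1, q2, q3, q6}.
Read '0': {q0, q1, q2, q3, q6} → {q0, q1, q2, q4, q6}.
Read '1': {q0, q1, q2, q4, q6} → {q0, q1, q2, q3, q4, q6}.

{q0, q1, q2, q3, q4, q6}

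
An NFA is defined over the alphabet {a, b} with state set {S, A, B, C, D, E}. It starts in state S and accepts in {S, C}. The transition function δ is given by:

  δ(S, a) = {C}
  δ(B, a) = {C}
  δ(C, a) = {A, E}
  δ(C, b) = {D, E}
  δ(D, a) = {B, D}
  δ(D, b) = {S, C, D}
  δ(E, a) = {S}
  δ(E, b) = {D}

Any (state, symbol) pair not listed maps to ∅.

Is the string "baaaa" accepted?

No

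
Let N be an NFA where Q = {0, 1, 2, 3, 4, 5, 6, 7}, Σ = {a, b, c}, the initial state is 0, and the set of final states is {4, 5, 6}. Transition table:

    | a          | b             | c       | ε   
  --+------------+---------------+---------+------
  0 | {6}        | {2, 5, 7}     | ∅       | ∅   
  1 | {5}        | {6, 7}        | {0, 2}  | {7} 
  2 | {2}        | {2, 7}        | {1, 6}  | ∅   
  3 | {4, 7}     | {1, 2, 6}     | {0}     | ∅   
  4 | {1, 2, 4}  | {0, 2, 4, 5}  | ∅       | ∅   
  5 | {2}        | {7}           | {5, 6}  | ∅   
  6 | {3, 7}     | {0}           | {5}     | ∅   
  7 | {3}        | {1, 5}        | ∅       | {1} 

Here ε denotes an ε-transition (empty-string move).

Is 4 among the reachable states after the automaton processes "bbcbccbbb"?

No

Start in {0}.
Read 'b': 0→{2, 5, 7}; union {2, 5, 7}; ε-closure = {1, 2, 5, 7}.
Read 'b': 1→{6, 7}, 2→{2, 7}, 5→{7}, 7→{1, 5}; now {1, 2, 5, 6, 7}.
Read 'c': 1→{0, 2}, 2→{1, 6}, 5→{5, 6}, 6→{5}, 7→∅; union {0, 1, 2, 5, 6}; ε-closure = {0, 1, 2, 5, 6, 7}.
Read 'b': 0→{2, 5, 7}, 1→{6, 7}, 2→{2, 7}, 5→{7}, 6→{0}, 7→{1, 5}; now {0, 1, 2, 5, 6, 7}.
Read 'c': 0→∅, 1→{0, 2}, 2→{1, 6}, 5→{5, 6}, 6→{5}, 7→∅; union {0, 1, 2, 5, 6}; ε-closure = {0, 1, 2, 5, 6, 7}.
Read 'c': 0→∅, 1→{0, 2}, 2→{1, 6}, 5→{5, 6}, 6→{5}, 7→∅; union {0, 1, 2, 5, 6}; ε-closure = {0, 1, 2, 5, 6, 7}.
Read 'b': 0→{2, 5, 7}, 1→{6, 7}, 2→{2, 7}, 5→{7}, 6→{0}, 7→{1, 5}; now {0, 1, 2, 5, 6, 7}.
Read 'b': 0→{2, 5, 7}, 1→{6, 7}, 2→{2, 7}, 5→{7}, 6→{0}, 7→{1, 5}; now {0, 1, 2, 5, 6, 7}.
Read 'b': 0→{2, 5, 7}, 1→{6, 7}, 2→{2, 7}, 5→{7}, 6→{0}, 7→{1, 5}; now {0, 1, 2, 5, 6, 7}.
State 4 is not in {0, 1, 2, 5, 6, 7}.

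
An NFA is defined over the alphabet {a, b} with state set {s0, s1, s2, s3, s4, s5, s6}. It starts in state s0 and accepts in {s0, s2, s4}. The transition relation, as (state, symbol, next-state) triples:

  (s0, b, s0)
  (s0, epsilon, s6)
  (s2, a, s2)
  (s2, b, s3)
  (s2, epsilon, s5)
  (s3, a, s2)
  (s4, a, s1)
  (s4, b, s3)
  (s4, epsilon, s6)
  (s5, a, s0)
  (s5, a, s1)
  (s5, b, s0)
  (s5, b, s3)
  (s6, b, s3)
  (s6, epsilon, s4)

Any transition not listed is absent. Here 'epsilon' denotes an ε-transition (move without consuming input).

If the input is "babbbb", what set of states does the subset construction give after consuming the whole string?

Start: ε-closure({s0}) = {s0, s4, s6}.
Read 'b': {s0, s4, s6} → {s0, s3, s4, s6}.
Read 'a': {s0, s3, s4, s6} → {s1, s2, s5}.
Read 'b': {s1, s2, s5} → {s0, s3, s4, s6}.
Read 'b': {s0, s3, s4, s6} → {s0, s3, s4, s6}.
Read 'b': {s0, s3, s4, s6} → {s0, s3, s4, s6}.
Read 'b': {s0, s3, s4, s6} → {s0, s3, s4, s6}.

{s0, s3, s4, s6}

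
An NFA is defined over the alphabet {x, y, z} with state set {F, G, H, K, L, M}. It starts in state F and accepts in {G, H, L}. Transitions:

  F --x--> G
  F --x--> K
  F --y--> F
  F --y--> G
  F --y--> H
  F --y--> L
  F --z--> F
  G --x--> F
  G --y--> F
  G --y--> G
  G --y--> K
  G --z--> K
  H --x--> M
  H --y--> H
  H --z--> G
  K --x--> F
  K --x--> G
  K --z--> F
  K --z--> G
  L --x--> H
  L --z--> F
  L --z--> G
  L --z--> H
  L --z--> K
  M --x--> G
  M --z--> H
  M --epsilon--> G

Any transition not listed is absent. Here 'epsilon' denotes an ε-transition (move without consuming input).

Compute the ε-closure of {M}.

{G, M}

Begin with {M}.
ε-move M → G; add G.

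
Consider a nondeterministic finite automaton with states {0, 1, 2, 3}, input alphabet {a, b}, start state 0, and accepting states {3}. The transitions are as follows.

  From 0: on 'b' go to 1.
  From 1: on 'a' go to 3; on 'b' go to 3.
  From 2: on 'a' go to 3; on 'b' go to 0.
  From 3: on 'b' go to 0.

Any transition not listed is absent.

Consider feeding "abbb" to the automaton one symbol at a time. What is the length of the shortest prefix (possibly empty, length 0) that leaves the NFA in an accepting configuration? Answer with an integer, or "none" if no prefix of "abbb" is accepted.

Start in {0}.
Read 'a': 0→∅; now ∅.
The set is empty and remains empty for the remaining 3 symbols.
No reachable set along the way intersects F.

none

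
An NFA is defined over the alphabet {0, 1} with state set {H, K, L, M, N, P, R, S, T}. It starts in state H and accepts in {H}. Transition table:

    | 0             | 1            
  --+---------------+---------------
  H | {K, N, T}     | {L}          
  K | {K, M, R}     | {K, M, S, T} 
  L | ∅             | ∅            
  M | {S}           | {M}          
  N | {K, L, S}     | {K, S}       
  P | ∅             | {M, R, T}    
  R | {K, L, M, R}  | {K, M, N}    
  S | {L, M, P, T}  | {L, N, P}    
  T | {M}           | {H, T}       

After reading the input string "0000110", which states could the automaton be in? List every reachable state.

{K, L, M, N, P, R, S, T}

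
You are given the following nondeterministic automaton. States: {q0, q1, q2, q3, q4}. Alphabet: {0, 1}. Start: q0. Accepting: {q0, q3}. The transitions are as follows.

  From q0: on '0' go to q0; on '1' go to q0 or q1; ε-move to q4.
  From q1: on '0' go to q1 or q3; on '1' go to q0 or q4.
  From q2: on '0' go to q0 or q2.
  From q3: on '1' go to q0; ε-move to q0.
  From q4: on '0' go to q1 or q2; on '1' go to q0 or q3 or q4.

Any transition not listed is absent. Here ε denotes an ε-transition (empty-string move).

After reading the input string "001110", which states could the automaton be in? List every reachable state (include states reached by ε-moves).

{q0, q1, q2, q3, q4}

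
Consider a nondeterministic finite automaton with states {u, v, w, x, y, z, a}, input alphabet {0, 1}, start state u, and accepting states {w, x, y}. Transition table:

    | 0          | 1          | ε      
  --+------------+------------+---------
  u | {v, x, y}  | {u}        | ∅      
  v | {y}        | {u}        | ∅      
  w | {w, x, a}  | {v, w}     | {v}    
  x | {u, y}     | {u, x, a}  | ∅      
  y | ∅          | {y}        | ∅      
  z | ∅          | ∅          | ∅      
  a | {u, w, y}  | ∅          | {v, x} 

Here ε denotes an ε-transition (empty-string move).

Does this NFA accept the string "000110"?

Yes

Start in {u}.
Read '0': {u} → {v, x, y}.
Read '0': {v, x, y} → {u, y}.
Read '0': {u, y} → {v, x, y}.
Read '1': {v, x, y} → {u, v, x, y, a}.
Read '1': {u, v, x, y, a} → {u, v, x, y, a}.
Read '0': {u, v, x, y, a} → {u, v, w, x, y}.
The final set {u, v, w, x, y} contains the accepting states w, x, y.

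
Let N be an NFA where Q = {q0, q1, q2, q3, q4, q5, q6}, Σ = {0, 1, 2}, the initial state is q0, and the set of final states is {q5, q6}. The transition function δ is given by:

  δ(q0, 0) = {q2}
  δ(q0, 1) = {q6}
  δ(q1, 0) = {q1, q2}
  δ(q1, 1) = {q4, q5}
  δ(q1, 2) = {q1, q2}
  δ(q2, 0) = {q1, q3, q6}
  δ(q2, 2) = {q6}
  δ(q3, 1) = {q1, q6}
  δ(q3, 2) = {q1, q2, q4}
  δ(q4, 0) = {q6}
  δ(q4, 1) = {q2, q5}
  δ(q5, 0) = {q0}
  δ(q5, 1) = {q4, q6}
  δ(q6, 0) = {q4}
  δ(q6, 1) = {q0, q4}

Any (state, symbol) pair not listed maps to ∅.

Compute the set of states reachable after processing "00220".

{q1, q2, q3, q4, q6}

Start in {q0}.
Read '0': q0→{q2}; now {q2}.
Read '0': q2→{q1, q3, q6}; now {q1, q3, q6}.
Read '2': q1→{q1, q2}, q3→{q1, q2, q4}, q6→∅; now {q1, q2, q4}.
Read '2': q1→{q1, q2}, q2→{q6}, q4→∅; now {q1, q2, q6}.
Read '0': q1→{q1, q2}, q2→{q1, q3, q6}, q6→{q4}; now {q1, q2, q3, q4, q6}.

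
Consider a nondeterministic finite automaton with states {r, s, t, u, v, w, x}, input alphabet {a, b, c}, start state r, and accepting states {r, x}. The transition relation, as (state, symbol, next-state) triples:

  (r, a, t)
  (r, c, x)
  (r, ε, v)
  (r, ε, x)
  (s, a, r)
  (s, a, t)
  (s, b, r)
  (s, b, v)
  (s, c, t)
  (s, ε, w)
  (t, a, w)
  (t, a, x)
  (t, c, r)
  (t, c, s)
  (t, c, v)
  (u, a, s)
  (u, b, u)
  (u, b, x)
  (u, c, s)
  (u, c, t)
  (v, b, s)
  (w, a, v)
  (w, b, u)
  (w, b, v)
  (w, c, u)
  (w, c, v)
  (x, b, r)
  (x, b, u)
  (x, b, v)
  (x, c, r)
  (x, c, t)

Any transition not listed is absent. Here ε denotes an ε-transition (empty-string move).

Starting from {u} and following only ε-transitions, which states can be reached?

Begin with {u}.
No ε-moves leave this set, so the closure equals the set itself.

{u}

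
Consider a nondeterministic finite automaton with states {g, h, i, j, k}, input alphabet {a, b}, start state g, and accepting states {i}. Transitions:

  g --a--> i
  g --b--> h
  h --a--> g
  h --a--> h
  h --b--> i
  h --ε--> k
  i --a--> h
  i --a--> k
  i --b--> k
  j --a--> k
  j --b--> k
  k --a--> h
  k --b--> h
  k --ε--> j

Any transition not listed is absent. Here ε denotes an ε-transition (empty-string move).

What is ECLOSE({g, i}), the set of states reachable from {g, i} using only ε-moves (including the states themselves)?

{g, i}

Begin with {g, i}.
No ε-moves leave this set, so the closure equals the set itself.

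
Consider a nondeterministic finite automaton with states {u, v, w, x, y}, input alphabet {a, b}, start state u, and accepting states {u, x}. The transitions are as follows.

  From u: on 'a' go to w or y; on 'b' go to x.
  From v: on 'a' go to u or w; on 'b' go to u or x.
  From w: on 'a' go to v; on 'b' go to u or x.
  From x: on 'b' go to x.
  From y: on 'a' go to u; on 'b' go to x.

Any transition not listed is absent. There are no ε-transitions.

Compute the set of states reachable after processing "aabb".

Start in {u}.
Read 'a': {u} → {w, y}.
Read 'a': {w, y} → {u, v}.
Read 'b': {u, v} → {u, x}.
Read 'b': {u, x} → {x}.

{x}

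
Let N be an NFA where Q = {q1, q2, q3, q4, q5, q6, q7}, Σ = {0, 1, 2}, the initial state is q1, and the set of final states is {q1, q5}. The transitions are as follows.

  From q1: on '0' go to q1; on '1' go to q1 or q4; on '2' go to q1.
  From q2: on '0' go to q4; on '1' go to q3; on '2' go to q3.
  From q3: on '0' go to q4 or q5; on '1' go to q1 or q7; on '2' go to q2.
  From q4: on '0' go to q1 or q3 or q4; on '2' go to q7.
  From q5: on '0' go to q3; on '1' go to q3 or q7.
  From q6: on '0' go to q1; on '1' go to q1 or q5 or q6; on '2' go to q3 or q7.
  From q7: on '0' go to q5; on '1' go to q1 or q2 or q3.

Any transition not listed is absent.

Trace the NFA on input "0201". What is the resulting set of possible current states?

{q1, q4}

Start in {q1}.
Read '0': q1→{q1}; now {q1}.
Read '2': q1→{q1}; now {q1}.
Read '0': q1→{q1}; now {q1}.
Read '1': q1→{q1, q4}; now {q1, q4}.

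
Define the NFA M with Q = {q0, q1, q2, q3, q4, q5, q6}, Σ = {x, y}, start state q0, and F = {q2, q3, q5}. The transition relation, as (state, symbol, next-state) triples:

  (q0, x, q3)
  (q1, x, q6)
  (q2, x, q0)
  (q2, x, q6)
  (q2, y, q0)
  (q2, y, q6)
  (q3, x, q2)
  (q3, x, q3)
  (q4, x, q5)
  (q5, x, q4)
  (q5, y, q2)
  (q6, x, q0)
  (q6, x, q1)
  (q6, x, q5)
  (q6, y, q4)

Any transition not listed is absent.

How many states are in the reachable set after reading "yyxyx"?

Start in {q0}.
Read 'y': q0→∅; now ∅.
The set is empty and remains empty for the remaining 4 symbols.
That set has 0 states.

0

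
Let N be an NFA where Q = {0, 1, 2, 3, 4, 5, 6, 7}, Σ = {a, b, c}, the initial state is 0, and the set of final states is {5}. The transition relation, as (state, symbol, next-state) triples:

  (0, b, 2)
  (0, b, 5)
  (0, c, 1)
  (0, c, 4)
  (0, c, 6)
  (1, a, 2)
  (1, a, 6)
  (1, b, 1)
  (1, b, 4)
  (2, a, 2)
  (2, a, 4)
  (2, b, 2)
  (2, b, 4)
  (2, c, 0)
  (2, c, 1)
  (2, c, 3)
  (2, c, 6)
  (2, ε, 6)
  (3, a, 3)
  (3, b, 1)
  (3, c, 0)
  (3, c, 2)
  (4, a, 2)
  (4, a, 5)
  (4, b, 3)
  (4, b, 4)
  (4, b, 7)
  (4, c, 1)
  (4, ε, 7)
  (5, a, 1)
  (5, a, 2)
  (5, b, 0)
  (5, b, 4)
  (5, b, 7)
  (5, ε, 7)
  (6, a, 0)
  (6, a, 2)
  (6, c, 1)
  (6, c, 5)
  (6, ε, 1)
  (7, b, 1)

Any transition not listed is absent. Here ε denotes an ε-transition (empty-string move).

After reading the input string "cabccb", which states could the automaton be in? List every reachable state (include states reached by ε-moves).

Start in {0}.
Read 'c': 0→{1, 4, 6}; union {1, 4, 6}; ε-closure = {1, 4, 6, 7}.
Read 'a': 1→{2, 6}, 4→{2, 5}, 6→{0, 2}, 7→∅; union {0, 2, 5, 6}; ε-closure = {0, 1, 2, 5, 6, 7}.
Read 'b': 0→{2, 5}, 1→{1, 4}, 2→{2, 4}, 5→{0, 4, 7}, 6→∅, 7→{1}; union {0, 1, 2, 4, 5, 7}; ε-closure = {0, 1, 2, 4, 5, 6, 7}.
Read 'c': 0→{1, 4, 6}, 1→∅, 2→{0, 1, 3, 6}, 4→{1}, 5→∅, 6→{1, 5}, 7→∅; union {0, 1, 3, 4, 5, 6}; ε-closure = {0, 1, 3, 4, 5, 6, 7}.
Read 'c': 0→{1, 4, 6}, 1→∅, 3→{0, 2}, 4→{1}, 5→∅, 6→{1, 5}, 7→∅; union {0, 1, 2, 4, 5, 6}; ε-closure = {0, 1, 2, 4, 5, 6, 7}.
Read 'b': 0→{2, 5}, 1→{1, 4}, 2→{2, 4}, 4→{3, 4, 7}, 5→{0, 4, 7}, 6→∅, 7→{1}; union {0, 1, 2, 3, 4, 5, 7}; ε-closure = {0, 1, 2, 3, 4, 5, 6, 7}.

{0, 1, 2, 3, 4, 5, 6, 7}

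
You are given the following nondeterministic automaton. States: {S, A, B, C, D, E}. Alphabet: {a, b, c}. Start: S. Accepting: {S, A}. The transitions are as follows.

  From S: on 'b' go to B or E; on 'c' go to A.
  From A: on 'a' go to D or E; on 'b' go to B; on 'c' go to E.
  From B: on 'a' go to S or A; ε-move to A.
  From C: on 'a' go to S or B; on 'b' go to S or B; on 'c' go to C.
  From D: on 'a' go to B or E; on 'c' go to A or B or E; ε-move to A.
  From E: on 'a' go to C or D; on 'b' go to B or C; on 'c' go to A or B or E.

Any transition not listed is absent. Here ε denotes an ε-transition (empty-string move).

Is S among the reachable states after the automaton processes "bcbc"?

Start in {S}.
Read 'b': S→{B, E}; union {B, E}; ε-closure = {A, B, E}.
Read 'c': A→{E}, B→∅, E→{A, B, E}; now {A, B, E}.
Read 'b': A→{B}, B→∅, E→{B, C}; union {B, C}; ε-closure = {A, B, C}.
Read 'c': A→{E}, B→∅, C→{C}; now {C, E}.
State S is not in {C, E}.

No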